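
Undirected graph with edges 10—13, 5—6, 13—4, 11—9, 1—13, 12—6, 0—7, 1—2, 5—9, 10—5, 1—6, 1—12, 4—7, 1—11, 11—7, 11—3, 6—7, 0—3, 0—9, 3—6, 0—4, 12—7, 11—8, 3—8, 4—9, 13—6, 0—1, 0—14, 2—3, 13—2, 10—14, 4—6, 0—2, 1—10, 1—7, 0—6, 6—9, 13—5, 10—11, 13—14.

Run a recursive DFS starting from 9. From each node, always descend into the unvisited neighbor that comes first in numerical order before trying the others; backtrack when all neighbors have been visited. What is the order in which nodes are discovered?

Visit 9
9 → 0
0 → 1
1 → 2
2 → 3
3 → 6
6 → 4
4 → 7
7 → 11
11 → 8
11 → 10
10 → 5
5 → 13
13 → 14
7 → 12

9 → 0 → 1 → 2 → 3 → 6 → 4 → 7 → 11 → 8 → 10 → 5 → 13 → 14 → 12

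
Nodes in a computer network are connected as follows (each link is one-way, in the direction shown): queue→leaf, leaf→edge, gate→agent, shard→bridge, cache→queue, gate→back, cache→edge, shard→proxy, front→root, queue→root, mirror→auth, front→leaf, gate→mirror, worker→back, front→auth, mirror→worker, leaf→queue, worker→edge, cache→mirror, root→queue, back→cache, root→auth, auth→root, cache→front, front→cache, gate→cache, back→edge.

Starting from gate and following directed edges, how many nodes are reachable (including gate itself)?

BFS from gate visits: gate, agent, back, cache, mirror, edge, front, queue, auth, worker, leaf, root
Reachable nodes: 12 of 15 total.

12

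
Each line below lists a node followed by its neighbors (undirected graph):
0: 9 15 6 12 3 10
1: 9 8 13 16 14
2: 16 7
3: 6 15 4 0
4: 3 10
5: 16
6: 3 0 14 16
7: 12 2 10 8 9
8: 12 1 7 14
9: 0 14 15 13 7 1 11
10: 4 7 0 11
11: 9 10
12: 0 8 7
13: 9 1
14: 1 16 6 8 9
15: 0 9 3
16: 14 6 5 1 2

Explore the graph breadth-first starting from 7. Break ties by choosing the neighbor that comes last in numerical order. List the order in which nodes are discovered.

7, 12, 10, 9, 8, 2, 0, 11, 4, 15, 14, 13, 1, 16, 6, 3, 5

Visit 7; enqueue 12, 10, 9, 8, 2 → queue [12, 10, 9, 8, 2]
Visit 12; enqueue 0 → queue [10, 9, 8, 2, 0]
Visit 10; enqueue 11, 4 → queue [9, 8, 2, 0, 11, 4]
Visit 9; enqueue 15, 14, 13, 1 → queue [8, 2, 0, 11, 4, 15, 14, 13, 1]
Visit 8 → queue [2, 0, 11, 4, 15, 14, 13, 1]
Visit 2; enqueue 16 → queue [0, 11, 4, 15, 14, 13, 1, 16]
Visit 0; enqueue 6, 3 → queue [11, 4, 15, 14, 13, 1, 16, 6, 3]
Visit 11 → queue [4, 15, 14, 13, 1, 16, 6, 3]
Visit 4 → queue [15, 14, 13, 1, 16, 6, 3]
Visit 15 → queue [14, 13, 1, 16, 6, 3]
Visit 14 → queue [13, 1, 16, 6, 3]
Visit 13 → queue [1, 16, 6, 3]
Visit 1 → queue [16, 6, 3]
Visit 16; enqueue 5 → queue [6, 3, 5]
Visit 6 → queue [3, 5]
Visit 3 → queue [5]
Visit 5 → queue []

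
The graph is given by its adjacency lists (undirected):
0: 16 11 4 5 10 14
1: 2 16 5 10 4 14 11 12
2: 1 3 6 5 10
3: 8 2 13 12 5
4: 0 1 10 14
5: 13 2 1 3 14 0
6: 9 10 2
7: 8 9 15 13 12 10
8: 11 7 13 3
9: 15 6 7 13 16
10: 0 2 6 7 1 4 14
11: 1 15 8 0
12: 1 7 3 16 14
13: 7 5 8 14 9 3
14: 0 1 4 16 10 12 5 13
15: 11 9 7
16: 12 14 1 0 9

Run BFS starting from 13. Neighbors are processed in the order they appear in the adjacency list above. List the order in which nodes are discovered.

13 → 7 → 5 → 8 → 14 → 9 → 3 → 15 → 12 → 10 → 2 → 1 → 0 → 11 → 4 → 16 → 6

Visit 13; enqueue 7, 5, 8, 14, 9, 3 → queue [7, 5, 8, 14, 9, 3]
Visit 7; enqueue 15, 12, 10 → queue [5, 8, 14, 9, 3, 15, 12, 10]
Visit 5; enqueue 2, 1, 0 → queue [8, 14, 9, 3, 15, 12, 10, 2, 1, 0]
Visit 8; enqueue 11 → queue [14, 9, 3, 15, 12, 10, 2, 1, 0, 11]
Visit 14; enqueue 4, 16 → queue [9, 3, 15, 12, 10, 2, 1, 0, 11, 4, 16]
Visit 9; enqueue 6 → queue [3, 15, 12, 10, 2, 1, 0, 11, 4, 16, 6]
Visit 3 → queue [15, 12, 10, 2, 1, 0, 11, 4, 16, 6]
Visit 15 → queue [12, 10, 2, 1, 0, 11, 4, 16, 6]
Visit 12 → queue [10, 2, 1, 0, 11, 4, 16, 6]
Visit 10 → queue [2, 1, 0, 11, 4, 16, 6]
Visit 2 → queue [1, 0, 11, 4, 16, 6]
Visit 1 → queue [0, 11, 4, 16, 6]
Visit 0 → queue [11, 4, 16, 6]
Visit 11 → queue [4, 16, 6]
Visit 4 → queue [16, 6]
Visit 16 → queue [6]
Visit 6 → queue []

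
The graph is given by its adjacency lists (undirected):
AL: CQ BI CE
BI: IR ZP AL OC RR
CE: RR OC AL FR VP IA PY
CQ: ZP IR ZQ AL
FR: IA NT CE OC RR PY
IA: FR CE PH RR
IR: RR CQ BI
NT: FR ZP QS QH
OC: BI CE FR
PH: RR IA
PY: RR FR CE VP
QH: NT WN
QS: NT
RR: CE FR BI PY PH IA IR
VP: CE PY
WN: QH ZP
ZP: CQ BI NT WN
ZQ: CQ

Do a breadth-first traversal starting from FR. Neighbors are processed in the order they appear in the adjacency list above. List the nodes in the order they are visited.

FR, IA, NT, CE, OC, RR, PY, PH, ZP, QS, QH, AL, VP, BI, IR, CQ, WN, ZQ

Visit FR; enqueue IA, NT, CE, OC, RR, PY → queue [IA, NT, CE, OC, RR, PY]
Visit IA; enqueue PH → queue [NT, CE, OC, RR, PY, PH]
Visit NT; enqueue ZP, QS, QH → queue [CE, OC, RR, PY, PH, ZP, QS, QH]
Visit CE; enqueue AL, VP → queue [OC, RR, PY, PH, ZP, QS, QH, AL, VP]
Visit OC; enqueue BI → queue [RR, PY, PH, ZP, QS, QH, AL, VP, BI]
Visit RR; enqueue IR → queue [PY, PH, ZP, QS, QH, AL, VP, BI, IR]
Visit PY → queue [PH, ZP, QS, QH, AL, VP, BI, IR]
Visit PH → queue [ZP, QS, QH, AL, VP, BI, IR]
Visit ZP; enqueue CQ, WN → queue [QS, QH, AL, VP, BI, IR, CQ, WN]
Visit QS → queue [QH, AL, VP, BI, IR, CQ, WN]
Visit QH → queue [AL, VP, BI, IR, CQ, WN]
Visit AL → queue [VP, BI, IR, CQ, WN]
Visit VP → queue [BI, IR, CQ, WN]
Visit BI → queue [IR, CQ, WN]
Visit IR → queue [CQ, WN]
Visit CQ; enqueue ZQ → queue [WN, ZQ]
Visit WN → queue [ZQ]
Visit ZQ → queue []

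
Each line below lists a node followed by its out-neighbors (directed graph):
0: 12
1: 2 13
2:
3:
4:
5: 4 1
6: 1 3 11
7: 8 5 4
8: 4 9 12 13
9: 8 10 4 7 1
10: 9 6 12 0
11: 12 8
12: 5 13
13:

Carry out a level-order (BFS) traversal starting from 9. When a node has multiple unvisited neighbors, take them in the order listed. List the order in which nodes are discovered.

Visit 9; enqueue 8, 10, 4, 7, 1 → queue [8, 10, 4, 7, 1]
Visit 8; enqueue 12, 13 → queue [10, 4, 7, 1, 12, 13]
Visit 10; enqueue 6, 0 → queue [4, 7, 1, 12, 13, 6, 0]
Visit 4 → queue [7, 1, 12, 13, 6, 0]
Visit 7; enqueue 5 → queue [1, 12, 13, 6, 0, 5]
Visit 1; enqueue 2 → queue [12, 13, 6, 0, 5, 2]
Visit 12 → queue [13, 6, 0, 5, 2]
Visit 13 → queue [6, 0, 5, 2]
Visit 6; enqueue 3, 11 → queue [0, 5, 2, 3, 11]
Visit 0 → queue [5, 2, 3, 11]
Visit 5 → queue [2, 3, 11]
Visit 2 → queue [3, 11]
Visit 3 → queue [11]
Visit 11 → queue []

9 8 10 4 7 1 12 13 6 0 5 2 3 11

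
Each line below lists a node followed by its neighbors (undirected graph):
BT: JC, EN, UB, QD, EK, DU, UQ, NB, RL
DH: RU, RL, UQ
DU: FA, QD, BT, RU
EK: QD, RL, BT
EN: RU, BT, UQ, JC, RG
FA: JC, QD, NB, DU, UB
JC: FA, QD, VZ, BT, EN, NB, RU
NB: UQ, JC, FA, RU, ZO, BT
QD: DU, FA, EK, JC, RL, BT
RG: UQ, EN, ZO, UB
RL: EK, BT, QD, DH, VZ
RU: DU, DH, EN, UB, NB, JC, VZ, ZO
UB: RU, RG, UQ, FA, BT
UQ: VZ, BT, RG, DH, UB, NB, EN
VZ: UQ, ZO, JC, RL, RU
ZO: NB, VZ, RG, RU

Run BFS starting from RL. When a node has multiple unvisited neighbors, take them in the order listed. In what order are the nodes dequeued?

RL EK BT QD DH VZ JC EN UB DU UQ NB FA RU ZO RG

Visit RL; enqueue EK, BT, QD, DH, VZ → queue [EK, BT, QD, DH, VZ]
Visit EK → queue [BT, QD, DH, VZ]
Visit BT; enqueue JC, EN, UB, DU, UQ, NB → queue [QD, DH, VZ, JC, EN, UB, DU, UQ, NB]
Visit QD; enqueue FA → queue [DH, VZ, JC, EN, UB, DU, UQ, NB, FA]
Visit DH; enqueue RU → queue [VZ, JC, EN, UB, DU, UQ, NB, FA, RU]
Visit VZ; enqueue ZO → queue [JC, EN, UB, DU, UQ, NB, FA, RU, ZO]
Visit JC → queue [EN, UB, DU, UQ, NB, FA, RU, ZO]
Visit EN; enqueue RG → queue [UB, DU, UQ, NB, FA, RU, ZO, RG]
Visit UB → queue [DU, UQ, NB, FA, RU, ZO, RG]
Visit DU → queue [UQ, NB, FA, RU, ZO, RG]
Visit UQ → queue [NB, FA, RU, ZO, RG]
Visit NB → queue [FA, RU, ZO, RG]
Visit FA → queue [RU, ZO, RG]
Visit RU → queue [ZO, RG]
Visit ZO → queue [RG]
Visit RG → queue []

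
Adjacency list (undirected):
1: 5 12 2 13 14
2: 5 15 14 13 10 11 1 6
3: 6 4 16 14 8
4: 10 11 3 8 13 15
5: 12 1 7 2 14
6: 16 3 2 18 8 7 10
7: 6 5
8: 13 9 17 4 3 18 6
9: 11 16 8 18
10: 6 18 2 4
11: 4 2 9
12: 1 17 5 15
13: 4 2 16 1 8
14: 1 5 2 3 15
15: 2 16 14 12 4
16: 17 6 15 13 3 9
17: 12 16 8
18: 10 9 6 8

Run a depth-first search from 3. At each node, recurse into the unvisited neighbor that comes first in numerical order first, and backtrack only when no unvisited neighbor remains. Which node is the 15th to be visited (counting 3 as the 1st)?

Visit 3
3 → 4
4 → 8
8 → 6
6 → 2
2 → 1
1 → 5
5 → 7
5 → 12
12 → 15
15 → 14
15 → 16
16 → 9
9 → 11
9 → 18
18 → 10
16 → 13
16 → 17

Visit order: 3, 4, 8, 6, 2, 1, 5, 7, 12, 15, 14, 16, 9, 11, 18, 10, 13, 17

18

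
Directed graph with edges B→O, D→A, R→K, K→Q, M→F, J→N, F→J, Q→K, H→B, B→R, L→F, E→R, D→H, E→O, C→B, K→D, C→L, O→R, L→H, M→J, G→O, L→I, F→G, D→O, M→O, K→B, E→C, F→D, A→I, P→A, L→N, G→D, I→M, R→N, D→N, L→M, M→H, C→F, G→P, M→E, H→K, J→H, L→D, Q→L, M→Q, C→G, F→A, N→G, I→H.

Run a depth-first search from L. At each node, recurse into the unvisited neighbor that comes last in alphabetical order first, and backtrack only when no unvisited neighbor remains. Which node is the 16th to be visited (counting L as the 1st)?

Visit L
L → N
N → G
G → P
P → A
A → I
I → M
M → Q
Q → K
K → D
D → O
O → R
D → H
H → B
M → J
M → F
M → E
E → C

Visit order: L, N, G, P, A, I, M, Q, K, D, O, R, H, B, J, F, E, C

F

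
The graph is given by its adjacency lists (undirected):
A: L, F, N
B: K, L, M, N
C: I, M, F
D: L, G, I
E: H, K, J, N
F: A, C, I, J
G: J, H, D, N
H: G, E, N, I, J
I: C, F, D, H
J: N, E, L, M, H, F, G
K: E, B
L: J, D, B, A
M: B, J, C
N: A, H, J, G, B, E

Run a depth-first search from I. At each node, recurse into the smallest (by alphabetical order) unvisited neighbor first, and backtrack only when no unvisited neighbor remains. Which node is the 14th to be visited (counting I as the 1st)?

Visit I
I → C
C → F
F → A
A → L
L → B
B → K
K → E
E → H
H → G
G → D
G → J
J → M
J → N

Visit order: I, C, F, A, L, B, K, E, H, G, D, J, M, N

N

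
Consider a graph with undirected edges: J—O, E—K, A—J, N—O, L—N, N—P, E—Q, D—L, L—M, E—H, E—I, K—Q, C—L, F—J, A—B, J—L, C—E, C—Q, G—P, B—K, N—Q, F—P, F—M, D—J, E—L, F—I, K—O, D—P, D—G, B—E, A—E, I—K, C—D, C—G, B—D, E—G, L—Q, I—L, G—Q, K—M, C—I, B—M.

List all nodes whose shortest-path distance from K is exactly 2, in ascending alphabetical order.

Level 0: K
Level 1: B, E, I, M, O, Q
Level 2: A, C, D, F, G, H, J, L, N
Level 3: P

A, C, D, F, G, H, J, L, N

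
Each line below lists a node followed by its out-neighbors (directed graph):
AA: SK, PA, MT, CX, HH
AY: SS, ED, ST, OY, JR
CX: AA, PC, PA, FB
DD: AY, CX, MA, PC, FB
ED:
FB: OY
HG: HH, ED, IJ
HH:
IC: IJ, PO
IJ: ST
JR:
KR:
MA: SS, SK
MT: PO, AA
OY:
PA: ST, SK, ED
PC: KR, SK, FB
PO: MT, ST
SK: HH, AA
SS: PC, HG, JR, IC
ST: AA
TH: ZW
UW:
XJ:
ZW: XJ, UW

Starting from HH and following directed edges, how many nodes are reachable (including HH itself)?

BFS from HH visits: HH
Reachable nodes: 1 of 25 total.

1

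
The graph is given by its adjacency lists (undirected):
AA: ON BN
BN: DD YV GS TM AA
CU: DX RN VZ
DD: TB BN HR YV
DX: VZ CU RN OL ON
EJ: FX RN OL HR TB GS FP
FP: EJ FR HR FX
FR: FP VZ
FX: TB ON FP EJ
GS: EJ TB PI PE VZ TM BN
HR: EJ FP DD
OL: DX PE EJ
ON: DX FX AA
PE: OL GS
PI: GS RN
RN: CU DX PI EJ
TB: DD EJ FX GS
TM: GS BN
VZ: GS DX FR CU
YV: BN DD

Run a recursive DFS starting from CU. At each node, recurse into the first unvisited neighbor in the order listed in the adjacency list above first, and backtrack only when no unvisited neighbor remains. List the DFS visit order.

Visit CU
CU → DX
DX → VZ
VZ → GS
GS → EJ
EJ → FX
FX → TB
TB → DD
DD → BN
BN → YV
BN → TM
BN → AA
AA → ON
DD → HR
HR → FP
FP → FR
EJ → RN
RN → PI
EJ → OL
OL → PE

CU, DX, VZ, GS, EJ, FX, TB, DD, BN, YV, TM, AA, ON, HR, FP, FR, RN, PI, OL, PE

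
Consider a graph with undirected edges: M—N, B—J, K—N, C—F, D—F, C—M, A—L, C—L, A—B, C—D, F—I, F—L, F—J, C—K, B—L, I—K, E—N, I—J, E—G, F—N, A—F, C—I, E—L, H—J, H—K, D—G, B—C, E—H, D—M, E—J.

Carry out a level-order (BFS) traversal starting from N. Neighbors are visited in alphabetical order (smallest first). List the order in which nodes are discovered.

Visit N; enqueue E, F, K, M → queue [E, F, K, M]
Visit E; enqueue G, H, J, L → queue [F, K, M, G, H, J, L]
Visit F; enqueue A, C, D, I → queue [K, M, G, H, J, L, A, C, D, I]
Visit K → queue [M, G, H, J, L, A, C, D, I]
Visit M → queue [G, H, J, L, A, C, D, I]
Visit G → queue [H, J, L, A, C, D, I]
Visit H → queue [J, L, A, C, D, I]
Visit J; enqueue B → queue [L, A, C, D, I, B]
Visit L → queue [A, C, D, I, B]
Visit A → queue [C, D, I, B]
Visit C → queue [D, I, B]
Visit D → queue [I, B]
Visit I → queue [B]
Visit B → queue []

N -> E -> F -> K -> M -> G -> H -> J -> L -> A -> C -> D -> I -> B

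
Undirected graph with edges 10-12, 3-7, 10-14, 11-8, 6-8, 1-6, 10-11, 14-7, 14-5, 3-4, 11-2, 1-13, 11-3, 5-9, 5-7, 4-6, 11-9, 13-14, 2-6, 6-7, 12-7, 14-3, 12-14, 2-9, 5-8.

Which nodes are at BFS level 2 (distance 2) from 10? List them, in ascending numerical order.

Level 0: 10
Level 1: 11, 12, 14
Level 2: 2, 3, 5, 7, 8, 9, 13
Level 3: 1, 4, 6

2, 3, 5, 7, 8, 9, 13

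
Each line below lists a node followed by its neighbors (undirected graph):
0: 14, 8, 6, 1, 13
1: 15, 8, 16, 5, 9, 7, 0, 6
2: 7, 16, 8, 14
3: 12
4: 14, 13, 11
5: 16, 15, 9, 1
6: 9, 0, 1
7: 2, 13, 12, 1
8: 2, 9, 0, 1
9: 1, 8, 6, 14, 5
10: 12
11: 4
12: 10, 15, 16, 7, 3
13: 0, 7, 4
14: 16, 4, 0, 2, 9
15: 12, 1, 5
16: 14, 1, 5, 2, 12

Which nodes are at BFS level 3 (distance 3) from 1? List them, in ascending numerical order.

3, 4, 10

Level 0: 1
Level 1: 0, 5, 6, 7, 8, 9, 15, 16
Level 2: 2, 12, 13, 14
Level 3: 3, 4, 10
Level 4: 11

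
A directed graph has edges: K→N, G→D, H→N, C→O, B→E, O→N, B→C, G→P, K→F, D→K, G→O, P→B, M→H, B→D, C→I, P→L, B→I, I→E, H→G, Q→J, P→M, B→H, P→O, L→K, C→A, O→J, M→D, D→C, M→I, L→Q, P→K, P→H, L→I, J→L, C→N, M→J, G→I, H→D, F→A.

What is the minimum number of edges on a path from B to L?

Level 0: B
Level 1: C, D, E, H, I
Level 2: A, G, K, N, O
Level 3: F, J, P
Level 4: L, M
Level 5: Q
L first appears at level 4.

4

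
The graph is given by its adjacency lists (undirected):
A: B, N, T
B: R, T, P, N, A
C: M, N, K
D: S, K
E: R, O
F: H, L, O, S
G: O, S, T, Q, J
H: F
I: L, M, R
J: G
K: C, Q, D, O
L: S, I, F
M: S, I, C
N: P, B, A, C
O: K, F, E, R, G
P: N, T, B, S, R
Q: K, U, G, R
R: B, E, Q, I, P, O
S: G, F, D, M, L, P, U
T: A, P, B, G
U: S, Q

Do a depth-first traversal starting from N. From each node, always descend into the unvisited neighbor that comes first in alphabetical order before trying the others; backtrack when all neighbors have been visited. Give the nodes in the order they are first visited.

N A B P R E O F H L I M C K D S G J Q U T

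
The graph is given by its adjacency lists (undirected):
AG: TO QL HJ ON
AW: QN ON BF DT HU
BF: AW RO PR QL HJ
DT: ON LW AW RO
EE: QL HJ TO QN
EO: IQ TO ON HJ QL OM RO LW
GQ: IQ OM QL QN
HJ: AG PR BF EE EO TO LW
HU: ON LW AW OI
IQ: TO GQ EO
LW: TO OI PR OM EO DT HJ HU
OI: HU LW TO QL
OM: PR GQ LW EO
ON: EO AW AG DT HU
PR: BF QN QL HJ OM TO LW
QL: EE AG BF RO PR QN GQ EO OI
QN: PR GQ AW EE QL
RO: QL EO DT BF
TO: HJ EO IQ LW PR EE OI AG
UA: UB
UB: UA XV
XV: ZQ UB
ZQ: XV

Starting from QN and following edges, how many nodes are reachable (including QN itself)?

19

BFS from QN visits: QN, PR, GQ, AW, EE, QL, BF, HJ, OM, TO, LW, IQ, ON, DT, HU, AG, RO, EO, OI
Reachable nodes: 19 of 23 total.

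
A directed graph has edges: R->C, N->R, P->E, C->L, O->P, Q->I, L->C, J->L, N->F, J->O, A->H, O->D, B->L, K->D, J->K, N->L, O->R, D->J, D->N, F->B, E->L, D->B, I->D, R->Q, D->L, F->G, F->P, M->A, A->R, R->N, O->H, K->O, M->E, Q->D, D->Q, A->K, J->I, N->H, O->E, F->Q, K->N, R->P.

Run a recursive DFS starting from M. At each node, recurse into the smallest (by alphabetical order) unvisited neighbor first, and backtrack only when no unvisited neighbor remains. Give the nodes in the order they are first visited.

M -> A -> H -> K -> D -> B -> L -> C -> J -> I -> O -> E -> P -> R -> N -> F -> G -> Q

Visit M
M → A
A → H
A → K
K → D
D → B
B → L
L → C
D → J
J → I
J → O
O → E
O → P
O → R
R → N
N → F
F → G
F → Q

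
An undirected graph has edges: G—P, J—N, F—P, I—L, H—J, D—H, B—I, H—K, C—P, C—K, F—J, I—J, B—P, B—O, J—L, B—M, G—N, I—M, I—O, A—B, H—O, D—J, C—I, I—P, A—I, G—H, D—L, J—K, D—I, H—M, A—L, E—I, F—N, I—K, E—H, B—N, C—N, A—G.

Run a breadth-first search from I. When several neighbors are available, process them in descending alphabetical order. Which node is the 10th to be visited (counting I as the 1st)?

C

Visit I; enqueue P, O, M, L, K, J, E, D, C, B, A → queue [P, O, M, L, K, J, E, D, C, B, A]
Visit P; enqueue G, F → queue [O, M, L, K, J, E, D, C, B, A, G, F]
Visit O; enqueue H → queue [M, L, K, J, E, D, C, B, A, G, F, H]
Visit M → queue [L, K, J, E, D, C, B, A, G, F, H]
Visit L → queue [K, J, E, D, C, B, A, G, F, H]
Visit K → queue [J, E, D, C, B, A, G, F, H]
Visit J; enqueue N → queue [E, D, C, B, A, G, F, H, N]
Visit E → queue [D, C, B, A, G, F, H, N]
Visit D → queue [C, B, A, G, F, H, N]
Visit C → queue [B, A, G, F, H, N]
Visit B → queue [A, G, F, H, N]
Visit A → queue [G, F, H, N]
Visit G → queue [F, H, N]
Visit F → queue [H, N]
Visit H → queue [N]
Visit N → queue []

Visit order: I, P, O, M, L, K, J, E, D, C, B, A, G, F, H, N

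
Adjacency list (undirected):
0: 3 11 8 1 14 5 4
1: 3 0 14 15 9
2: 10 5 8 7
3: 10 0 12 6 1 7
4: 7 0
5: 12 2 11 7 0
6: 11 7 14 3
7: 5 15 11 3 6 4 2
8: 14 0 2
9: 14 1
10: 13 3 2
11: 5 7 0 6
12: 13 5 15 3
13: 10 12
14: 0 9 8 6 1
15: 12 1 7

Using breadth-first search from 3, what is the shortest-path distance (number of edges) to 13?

Level 0: 3
Level 1: 0, 1, 6, 7, 10, 12
Level 2: 2, 4, 5, 8, 9, 11, 13, 14, 15
13 first appears at level 2.

2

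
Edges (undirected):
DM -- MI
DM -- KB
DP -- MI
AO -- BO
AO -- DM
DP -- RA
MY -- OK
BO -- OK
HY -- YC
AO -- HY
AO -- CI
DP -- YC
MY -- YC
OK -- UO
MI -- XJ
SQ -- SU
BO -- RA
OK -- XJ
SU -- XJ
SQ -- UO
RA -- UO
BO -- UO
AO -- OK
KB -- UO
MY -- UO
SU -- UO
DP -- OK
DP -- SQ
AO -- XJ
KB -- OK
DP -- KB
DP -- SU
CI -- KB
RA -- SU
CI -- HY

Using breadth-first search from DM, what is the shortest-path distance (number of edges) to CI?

2

Level 0: DM
Level 1: AO, KB, MI
Level 2: BO, CI, DP, HY, OK, UO, XJ
Level 3: MY, RA, SQ, SU, YC
CI first appears at level 2.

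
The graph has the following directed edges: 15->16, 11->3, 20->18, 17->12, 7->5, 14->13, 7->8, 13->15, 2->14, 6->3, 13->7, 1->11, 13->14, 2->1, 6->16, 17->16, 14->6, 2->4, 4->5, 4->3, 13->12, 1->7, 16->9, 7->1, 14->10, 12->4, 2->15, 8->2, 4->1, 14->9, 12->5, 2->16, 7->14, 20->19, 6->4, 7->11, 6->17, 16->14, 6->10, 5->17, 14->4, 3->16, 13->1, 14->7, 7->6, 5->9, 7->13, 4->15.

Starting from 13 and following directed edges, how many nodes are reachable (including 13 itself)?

BFS from 13 visits: 13, 15, 14, 12, 7, 1, 16, 10, 9, 6, 4, 5, 11, 8, 17, 3, 2
Reachable nodes: 17 of 20 total.

17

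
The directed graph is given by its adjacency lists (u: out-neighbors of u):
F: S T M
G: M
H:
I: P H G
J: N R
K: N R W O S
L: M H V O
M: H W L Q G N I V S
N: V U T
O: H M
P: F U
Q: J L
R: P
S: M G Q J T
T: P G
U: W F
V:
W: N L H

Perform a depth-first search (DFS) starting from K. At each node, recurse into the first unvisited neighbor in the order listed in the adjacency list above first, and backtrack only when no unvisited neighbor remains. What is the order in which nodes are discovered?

K, N, V, U, W, L, M, H, Q, J, R, P, F, S, G, T, I, O

Visit K
K → N
N → V
N → U
U → W
W → L
L → M
M → H
M → Q
Q → J
J → R
R → P
P → F
F → S
S → G
S → T
M → I
L → O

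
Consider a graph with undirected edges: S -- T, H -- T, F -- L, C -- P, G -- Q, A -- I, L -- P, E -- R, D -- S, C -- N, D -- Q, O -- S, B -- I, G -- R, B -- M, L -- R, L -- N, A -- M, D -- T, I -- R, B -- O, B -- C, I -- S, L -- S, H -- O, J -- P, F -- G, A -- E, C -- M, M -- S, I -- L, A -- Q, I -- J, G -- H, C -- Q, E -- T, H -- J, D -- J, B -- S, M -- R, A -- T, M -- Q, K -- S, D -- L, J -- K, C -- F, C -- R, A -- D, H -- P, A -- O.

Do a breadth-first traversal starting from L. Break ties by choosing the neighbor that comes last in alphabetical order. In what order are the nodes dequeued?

Visit L; enqueue S, R, P, N, I, F, D → queue [S, R, P, N, I, F, D]
Visit S; enqueue T, O, M, K, B → queue [R, P, N, I, F, D, T, O, M, K, B]
Visit R; enqueue G, E, C → queue [P, N, I, F, D, T, O, M, K, B, G, E, C]
Visit P; enqueue J, H → queue [N, I, F, D, T, O, M, K, B, G, E, C, J, H]
Visit N → queue [I, F, D, T, O, M, K, B, G, E, C, J, H]
Visit I; enqueue A → queue [F, D, T, O, M, K, B, G, E, C, J, H, A]
Visit F → queue [D, T, O, M, K, B, G, E, C, J, H, A]
Visit D; enqueue Q → queue [T, O, M, K, B, G, E, C, J, H, A, Q]
Visit T → queue [O, M, K, B, G, E, C, J, H, A, Q]
Visit O → queue [M, K, B, G, E, C, J, H, A, Q]
Visit M → queue [K, B, G, E, C, J, H, A, Q]
Visit K → queue [B, G, E, C, J, H, A, Q]
Visit B → queue [G, E, C, J, H, A, Q]
Visit G → queue [E, C, J, H, A, Q]
Visit E → queue [C, J, H, A, Q]
Visit C → queue [J, H, A, Q]
Visit J → queue [H, A, Q]
Visit H → queue [A, Q]
Visit A → queue [Q]
Visit Q → queue []

L, S, R, P, N, I, F, D, T, O, M, K, B, G, E, C, J, H, A, Q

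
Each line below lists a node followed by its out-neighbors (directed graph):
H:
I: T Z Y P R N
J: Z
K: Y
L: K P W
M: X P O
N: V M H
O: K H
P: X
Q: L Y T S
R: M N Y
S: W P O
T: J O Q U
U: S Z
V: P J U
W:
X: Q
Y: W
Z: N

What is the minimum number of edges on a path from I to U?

2

Level 0: I
Level 1: N, P, R, T, Y, Z
Level 2: H, J, M, O, Q, U, V, W, X
Level 3: K, L, S
U first appears at level 2.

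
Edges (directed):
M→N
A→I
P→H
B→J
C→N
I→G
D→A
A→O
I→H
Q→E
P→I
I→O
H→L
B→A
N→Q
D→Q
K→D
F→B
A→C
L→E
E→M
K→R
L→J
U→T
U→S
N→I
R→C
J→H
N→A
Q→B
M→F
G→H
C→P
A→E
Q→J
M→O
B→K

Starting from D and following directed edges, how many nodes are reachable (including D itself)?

BFS from D visits: D, Q, A, J, E, B, O, I, C, H, M, K, G, P, N, L, F, R
Reachable nodes: 18 of 21 total.

18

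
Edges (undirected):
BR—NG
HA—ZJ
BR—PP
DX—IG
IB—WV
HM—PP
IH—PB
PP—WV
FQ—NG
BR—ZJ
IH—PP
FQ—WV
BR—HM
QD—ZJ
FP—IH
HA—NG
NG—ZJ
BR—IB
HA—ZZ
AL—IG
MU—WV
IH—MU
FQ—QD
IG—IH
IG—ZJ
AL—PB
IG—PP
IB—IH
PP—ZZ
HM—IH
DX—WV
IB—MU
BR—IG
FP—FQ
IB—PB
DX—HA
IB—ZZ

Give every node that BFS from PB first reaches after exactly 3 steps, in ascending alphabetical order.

DX, FQ, HA, NG, ZJ

Level 0: PB
Level 1: AL, IB, IH
Level 2: BR, FP, HM, IG, MU, PP, WV, ZZ
Level 3: DX, FQ, HA, NG, ZJ
Level 4: QD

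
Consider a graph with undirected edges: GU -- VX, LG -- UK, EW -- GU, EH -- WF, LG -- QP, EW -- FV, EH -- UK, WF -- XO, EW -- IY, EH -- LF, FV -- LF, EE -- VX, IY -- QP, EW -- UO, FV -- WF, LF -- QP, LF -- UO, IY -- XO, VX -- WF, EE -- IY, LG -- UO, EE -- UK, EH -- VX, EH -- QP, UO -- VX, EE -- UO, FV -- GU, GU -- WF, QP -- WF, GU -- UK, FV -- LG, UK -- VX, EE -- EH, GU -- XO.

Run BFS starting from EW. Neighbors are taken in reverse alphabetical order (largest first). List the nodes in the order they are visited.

EW, UO, IY, GU, FV, VX, LG, LF, EE, XO, QP, WF, UK, EH

Visit EW; enqueue UO, IY, GU, FV → queue [UO, IY, GU, FV]
Visit UO; enqueue VX, LG, LF, EE → queue [IY, GU, FV, VX, LG, LF, EE]
Visit IY; enqueue XO, QP → queue [GU, FV, VX, LG, LF, EE, XO, QP]
Visit GU; enqueue WF, UK → queue [FV, VX, LG, LF, EE, XO, QP, WF, UK]
Visit FV → queue [VX, LG, LF, EE, XO, QP, WF, UK]
Visit VX; enqueue EH → queue [LG, LF, EE, XO, QP, WF, UK, EH]
Visit LG → queue [LF, EE, XO, QP, WF, UK, EH]
Visit LF → queue [EE, XO, QP, WF, UK, EH]
Visit EE → queue [XO, QP, WF, UK, EH]
Visit XO → queue [QP, WF, UK, EH]
Visit QP → queue [WF, UK, EH]
Visit WF → queue [UK, EH]
Visit UK → queue [EH]
Visit EH → queue []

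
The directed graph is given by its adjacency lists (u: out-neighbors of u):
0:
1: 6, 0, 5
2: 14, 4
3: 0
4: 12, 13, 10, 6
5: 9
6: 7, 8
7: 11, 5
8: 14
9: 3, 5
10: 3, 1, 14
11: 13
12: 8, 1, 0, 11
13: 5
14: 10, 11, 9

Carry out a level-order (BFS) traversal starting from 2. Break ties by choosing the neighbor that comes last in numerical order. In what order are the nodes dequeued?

2, 14, 4, 11, 10, 9, 13, 12, 6, 3, 1, 5, 8, 0, 7

Visit 2; enqueue 14, 4 → queue [14, 4]
Visit 14; enqueue 11, 10, 9 → queue [4, 11, 10, 9]
Visit 4; enqueue 13, 12, 6 → queue [11, 10, 9, 13, 12, 6]
Visit 11 → queue [10, 9, 13, 12, 6]
Visit 10; enqueue 3, 1 → queue [9, 13, 12, 6, 3, 1]
Visit 9; enqueue 5 → queue [13, 12, 6, 3, 1, 5]
Visit 13 → queue [12, 6, 3, 1, 5]
Visit 12; enqueue 8, 0 → queue [6, 3, 1, 5, 8, 0]
Visit 6; enqueue 7 → queue [3, 1, 5, 8, 0, 7]
Visit 3 → queue [1, 5, 8, 0, 7]
Visit 1 → queue [5, 8, 0, 7]
Visit 5 → queue [8, 0, 7]
Visit 8 → queue [0, 7]
Visit 0 → queue [7]
Visit 7 → queue []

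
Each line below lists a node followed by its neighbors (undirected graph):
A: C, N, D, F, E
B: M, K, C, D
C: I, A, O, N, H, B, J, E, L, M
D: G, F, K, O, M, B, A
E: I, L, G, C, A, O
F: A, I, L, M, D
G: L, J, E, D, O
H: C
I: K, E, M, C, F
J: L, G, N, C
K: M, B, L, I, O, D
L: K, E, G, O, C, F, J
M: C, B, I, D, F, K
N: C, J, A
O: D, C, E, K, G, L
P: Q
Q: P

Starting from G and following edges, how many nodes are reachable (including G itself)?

BFS from G visits: G, L, J, E, D, O, K, C, F, N, I, A, M, B, H
Reachable nodes: 15 of 17 total.

15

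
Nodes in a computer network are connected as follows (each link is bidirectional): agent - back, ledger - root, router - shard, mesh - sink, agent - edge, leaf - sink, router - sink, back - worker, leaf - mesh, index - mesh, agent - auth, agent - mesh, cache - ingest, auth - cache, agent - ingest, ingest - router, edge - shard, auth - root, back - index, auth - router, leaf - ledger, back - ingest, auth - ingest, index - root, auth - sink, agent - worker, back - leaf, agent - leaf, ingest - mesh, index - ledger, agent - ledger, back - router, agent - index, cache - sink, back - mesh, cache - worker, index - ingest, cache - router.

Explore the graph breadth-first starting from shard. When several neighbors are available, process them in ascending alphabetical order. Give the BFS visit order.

shard, edge, router, agent, auth, back, cache, ingest, sink, index, leaf, ledger, mesh, worker, root

Visit shard; enqueue edge, router → queue [edge, router]
Visit edge; enqueue agent → queue [router, agent]
Visit router; enqueue auth, back, cache, ingest, sink → queue [agent, auth, back, cache, ingest, sink]
Visit agent; enqueue index, leaf, ledger, mesh, worker → queue [auth, back, cache, ingest, sink, index, leaf, ledger, mesh, worker]
Visit auth; enqueue root → queue [back, cache, ingest, sink, index, leaf, ledger, mesh, worker, root]
Visit back → queue [cache, ingest, sink, index, leaf, ledger, mesh, worker, root]
Visit cache → queue [ingest, sink, index, leaf, ledger, mesh, worker, root]
Visit ingest → queue [sink, index, leaf, ledger, mesh, worker, root]
Visit sink → queue [index, leaf, ledger, mesh, worker, root]
Visit index → queue [leaf, ledger, mesh, worker, root]
Visit leaf → queue [ledger, mesh, worker, root]
Visit ledger → queue [mesh, worker, root]
Visit mesh → queue [worker, root]
Visit worker → queue [root]
Visit root → queue []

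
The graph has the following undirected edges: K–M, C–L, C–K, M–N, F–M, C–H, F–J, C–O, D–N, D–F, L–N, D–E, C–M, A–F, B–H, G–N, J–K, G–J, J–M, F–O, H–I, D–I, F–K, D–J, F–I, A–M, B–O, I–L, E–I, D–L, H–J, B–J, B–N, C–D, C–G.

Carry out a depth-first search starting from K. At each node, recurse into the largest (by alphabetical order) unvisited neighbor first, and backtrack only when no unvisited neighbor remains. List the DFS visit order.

Visit K
K → M
M → N
N → L
L → I
I → H
H → J
J → G
G → C
C → O
O → F
F → D
D → E
F → A
O → B

K -> M -> N -> L -> I -> H -> J -> G -> C -> O -> F -> D -> E -> A -> B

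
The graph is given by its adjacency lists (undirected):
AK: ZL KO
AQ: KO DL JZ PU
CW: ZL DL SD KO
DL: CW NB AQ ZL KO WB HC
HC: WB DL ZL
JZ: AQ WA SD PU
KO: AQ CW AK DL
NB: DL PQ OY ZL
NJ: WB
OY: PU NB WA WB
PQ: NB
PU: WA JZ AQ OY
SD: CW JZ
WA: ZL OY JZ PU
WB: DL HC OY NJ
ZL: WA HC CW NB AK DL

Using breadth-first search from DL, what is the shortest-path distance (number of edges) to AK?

2

Level 0: DL
Level 1: AQ, CW, HC, KO, NB, WB, ZL
Level 2: AK, JZ, NJ, OY, PQ, PU, SD, WA
AK first appears at level 2.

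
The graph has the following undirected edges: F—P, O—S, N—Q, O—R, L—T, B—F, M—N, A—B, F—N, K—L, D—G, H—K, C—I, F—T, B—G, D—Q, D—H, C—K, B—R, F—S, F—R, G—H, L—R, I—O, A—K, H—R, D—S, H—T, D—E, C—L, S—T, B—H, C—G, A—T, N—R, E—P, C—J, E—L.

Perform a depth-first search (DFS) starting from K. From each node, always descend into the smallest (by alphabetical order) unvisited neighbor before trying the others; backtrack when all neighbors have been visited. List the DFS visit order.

K, A, B, F, N, M, Q, D, E, L, C, G, H, R, O, I, S, T, J, P

Visit K
K → A
A → B
B → F
F → N
N → M
N → Q
Q → D
D → E
E → L
L → C
C → G
G → H
H → R
R → O
O → I
O → S
S → T
C → J
E → P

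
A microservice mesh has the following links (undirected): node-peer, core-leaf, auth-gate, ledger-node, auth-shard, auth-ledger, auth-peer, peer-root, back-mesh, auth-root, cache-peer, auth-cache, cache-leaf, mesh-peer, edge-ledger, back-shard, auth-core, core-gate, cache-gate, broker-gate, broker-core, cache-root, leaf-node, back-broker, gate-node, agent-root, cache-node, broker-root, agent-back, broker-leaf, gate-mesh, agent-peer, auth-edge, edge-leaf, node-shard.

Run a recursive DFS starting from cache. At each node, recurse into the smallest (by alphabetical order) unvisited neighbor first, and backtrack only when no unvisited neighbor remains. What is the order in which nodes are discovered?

Visit cache
cache → auth
auth → core
core → broker
broker → back
back → agent
agent → peer
peer → mesh
mesh → gate
gate → node
node → leaf
leaf → edge
edge → ledger
node → shard
peer → root

cache → auth → core → broker → back → agent → peer → mesh → gate → node → leaf → edge → ledger → shard → root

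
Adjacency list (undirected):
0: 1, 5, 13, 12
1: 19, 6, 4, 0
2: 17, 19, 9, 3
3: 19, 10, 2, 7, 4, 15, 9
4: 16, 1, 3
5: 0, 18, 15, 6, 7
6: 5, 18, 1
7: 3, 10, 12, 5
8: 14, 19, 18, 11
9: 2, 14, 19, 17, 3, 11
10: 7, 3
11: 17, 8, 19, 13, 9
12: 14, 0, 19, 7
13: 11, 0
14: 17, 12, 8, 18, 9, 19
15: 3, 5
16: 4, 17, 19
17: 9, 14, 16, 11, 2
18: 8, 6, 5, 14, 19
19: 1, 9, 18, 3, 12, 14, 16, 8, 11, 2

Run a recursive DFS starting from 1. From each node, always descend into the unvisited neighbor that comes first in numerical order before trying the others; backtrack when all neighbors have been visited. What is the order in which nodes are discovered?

1 0 5 6 18 8 11 9 2 3 4 16 17 14 12 7 10 19 15 13

Visit 1
1 → 0
0 → 5
5 → 6
6 → 18
18 → 8
8 → 11
11 → 9
9 → 2
2 → 3
3 → 4
4 → 16
16 → 17
17 → 14
14 → 12
12 → 7
7 → 10
12 → 19
3 → 15
11 → 13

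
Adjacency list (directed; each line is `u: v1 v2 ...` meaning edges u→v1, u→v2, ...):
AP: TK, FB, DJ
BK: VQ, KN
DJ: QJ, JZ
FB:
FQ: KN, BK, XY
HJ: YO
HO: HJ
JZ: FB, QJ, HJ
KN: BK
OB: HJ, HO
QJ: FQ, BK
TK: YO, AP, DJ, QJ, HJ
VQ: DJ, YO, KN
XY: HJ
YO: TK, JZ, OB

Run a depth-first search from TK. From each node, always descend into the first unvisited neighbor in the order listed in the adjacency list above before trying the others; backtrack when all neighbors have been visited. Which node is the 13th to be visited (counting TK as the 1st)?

OB

Visit TK
TK → YO
YO → JZ
JZ → FB
JZ → QJ
QJ → FQ
FQ → KN
KN → BK
BK → VQ
VQ → DJ
FQ → XY
XY → HJ
YO → OB
OB → HO
TK → AP

Visit order: TK, YO, JZ, FB, QJ, FQ, KN, BK, VQ, DJ, XY, HJ, OB, HO, AP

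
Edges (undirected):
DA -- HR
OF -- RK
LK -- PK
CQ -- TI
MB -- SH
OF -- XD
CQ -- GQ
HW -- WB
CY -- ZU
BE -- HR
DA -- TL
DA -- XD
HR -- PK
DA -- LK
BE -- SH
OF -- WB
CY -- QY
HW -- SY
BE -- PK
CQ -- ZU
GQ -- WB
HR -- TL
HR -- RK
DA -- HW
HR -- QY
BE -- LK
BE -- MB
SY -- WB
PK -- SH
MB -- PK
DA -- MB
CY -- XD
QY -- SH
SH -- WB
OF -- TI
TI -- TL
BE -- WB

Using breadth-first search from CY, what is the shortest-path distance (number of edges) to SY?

4

Level 0: CY
Level 1: QY, XD, ZU
Level 2: CQ, DA, HR, OF, SH
Level 3: BE, GQ, HW, LK, MB, PK, RK, TI, TL, WB
Level 4: SY
SY first appears at level 4.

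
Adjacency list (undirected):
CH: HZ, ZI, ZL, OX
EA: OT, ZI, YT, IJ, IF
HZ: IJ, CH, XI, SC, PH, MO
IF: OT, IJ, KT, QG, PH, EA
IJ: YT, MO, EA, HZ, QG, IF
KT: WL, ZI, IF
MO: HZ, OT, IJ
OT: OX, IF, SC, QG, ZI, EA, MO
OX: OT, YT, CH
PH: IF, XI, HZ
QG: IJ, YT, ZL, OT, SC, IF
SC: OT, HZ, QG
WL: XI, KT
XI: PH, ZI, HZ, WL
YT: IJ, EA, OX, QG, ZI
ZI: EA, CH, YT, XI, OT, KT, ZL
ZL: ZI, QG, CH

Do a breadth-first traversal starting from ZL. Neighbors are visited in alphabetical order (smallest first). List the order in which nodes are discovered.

Visit ZL; enqueue CH, QG, ZI → queue [CH, QG, ZI]
Visit CH; enqueue HZ, OX → queue [QG, ZI, HZ, OX]
Visit QG; enqueue IF, IJ, OT, SC, YT → queue [ZI, HZ, OX, IF, IJ, OT, SC, YT]
Visit ZI; enqueue EA, KT, XI → queue [HZ, OX, IF, IJ, OT, SC, YT, EA, KT, XI]
Visit HZ; enqueue MO, PH → queue [OX, IF, IJ, OT, SC, YT, EA, KT, XI, MO, PH]
Visit OX → queue [IF, IJ, OT, SC, YT, EA, KT, XI, MO, PH]
Visit IF → queue [IJ, OT, SC, YT, EA, KT, XI, MO, PH]
Visit IJ → queue [OT, SC, YT, EA, KT, XI, MO, PH]
Visit OT → queue [SC, YT, EA, KT, XI, MO, PH]
Visit SC → queue [YT, EA, KT, XI, MO, PH]
Visit YT → queue [EA, KT, XI, MO, PH]
Visit EA → queue [KT, XI, MO, PH]
Visit KT; enqueue WL → queue [XI, MO, PH, WL]
Visit XI → queue [MO, PH, WL]
Visit MO → queue [PH, WL]
Visit PH → queue [WL]
Visit WL → queue []

ZL CH QG ZI HZ OX IF IJ OT SC YT EA KT XI MO PH WL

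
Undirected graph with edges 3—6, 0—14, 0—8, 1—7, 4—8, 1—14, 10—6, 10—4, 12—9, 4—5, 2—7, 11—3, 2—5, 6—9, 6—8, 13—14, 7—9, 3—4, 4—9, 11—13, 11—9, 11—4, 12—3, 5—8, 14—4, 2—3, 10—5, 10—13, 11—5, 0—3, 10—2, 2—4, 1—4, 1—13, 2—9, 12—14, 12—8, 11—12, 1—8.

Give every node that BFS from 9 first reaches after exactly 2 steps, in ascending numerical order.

1, 3, 5, 8, 10, 13, 14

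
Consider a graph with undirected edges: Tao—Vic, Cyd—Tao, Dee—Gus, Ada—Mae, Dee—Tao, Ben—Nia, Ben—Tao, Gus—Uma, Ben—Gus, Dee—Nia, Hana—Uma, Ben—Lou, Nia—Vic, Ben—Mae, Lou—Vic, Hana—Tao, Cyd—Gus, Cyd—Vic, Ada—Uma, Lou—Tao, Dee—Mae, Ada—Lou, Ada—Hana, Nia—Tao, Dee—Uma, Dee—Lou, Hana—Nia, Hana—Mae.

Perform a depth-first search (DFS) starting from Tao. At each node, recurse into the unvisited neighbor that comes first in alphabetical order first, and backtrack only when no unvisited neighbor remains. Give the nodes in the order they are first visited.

Visit Tao
Tao → Ben
Ben → Gus
Gus → Cyd
Cyd → Vic
Vic → Lou
Lou → Ada
Ada → Hana
Hana → Mae
Mae → Dee
Dee → Nia
Dee → Uma

Tao -> Ben -> Gus -> Cyd -> Vic -> Lou -> Ada -> Hana -> Mae -> Dee -> Nia -> Uma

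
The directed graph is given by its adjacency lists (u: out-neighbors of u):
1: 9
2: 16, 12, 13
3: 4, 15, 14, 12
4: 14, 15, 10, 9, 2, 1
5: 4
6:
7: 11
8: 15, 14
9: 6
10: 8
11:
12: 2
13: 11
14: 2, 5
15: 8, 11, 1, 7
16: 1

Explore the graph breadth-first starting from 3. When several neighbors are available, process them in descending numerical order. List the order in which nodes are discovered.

3, 15, 14, 12, 4, 11, 8, 7, 1, 5, 2, 10, 9, 16, 13, 6

Visit 3; enqueue 15, 14, 12, 4 → queue [15, 14, 12, 4]
Visit 15; enqueue 11, 8, 7, 1 → queue [14, 12, 4, 11, 8, 7, 1]
Visit 14; enqueue 5, 2 → queue [12, 4, 11, 8, 7, 1, 5, 2]
Visit 12 → queue [4, 11, 8, 7, 1, 5, 2]
Visit 4; enqueue 10, 9 → queue [11, 8, 7, 1, 5, 2, 10, 9]
Visit 11 → queue [8, 7, 1, 5, 2, 10, 9]
Visit 8 → queue [7, 1, 5, 2, 10, 9]
Visit 7 → queue [1, 5, 2, 10, 9]
Visit 1 → queue [5, 2, 10, 9]
Visit 5 → queue [2, 10, 9]
Visit 2; enqueue 16, 13 → queue [10, 9, 16, 13]
Visit 10 → queue [9, 16, 13]
Visit 9; enqueue 6 → queue [16, 13, 6]
Visit 16 → queue [13, 6]
Visit 13 → queue [6]
Visit 6 → queue []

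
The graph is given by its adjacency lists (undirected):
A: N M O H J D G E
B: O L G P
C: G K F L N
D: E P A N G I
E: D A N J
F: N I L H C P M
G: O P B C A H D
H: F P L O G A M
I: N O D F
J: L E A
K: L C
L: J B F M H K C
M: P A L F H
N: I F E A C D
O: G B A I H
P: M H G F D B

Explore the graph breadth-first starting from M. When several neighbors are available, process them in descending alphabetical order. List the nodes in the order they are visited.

Visit M; enqueue P, L, H, F, A → queue [P, L, H, F, A]
Visit P; enqueue G, D, B → queue [L, H, F, A, G, D, B]
Visit L; enqueue K, J, C → queue [H, F, A, G, D, B, K, J, C]
Visit H; enqueue O → queue [F, A, G, D, B, K, J, C, O]
Visit F; enqueue N, I → queue [A, G, D, B, K, J, C, O, N, I]
Visit A; enqueue E → queue [G, D, B, K, J, C, O, N, I, E]
Visit G → queue [D, B, K, J, C, O, N, I, E]
Visit D → queue [B, K, J, C, O, N, I, E]
Visit B → queue [K, J, C, O, N, I, E]
Visit K → queue [J, C, O, N, I, E]
Visit J → queue [C, O, N, I, E]
Visit C → queue [O, N, I, E]
Visit O → queue [N, I, E]
Visit N → queue [I, E]
Visit I → queue [E]
Visit E → queue []

M → P → L → H → F → A → G → D → B → K → J → C → O → N → I → E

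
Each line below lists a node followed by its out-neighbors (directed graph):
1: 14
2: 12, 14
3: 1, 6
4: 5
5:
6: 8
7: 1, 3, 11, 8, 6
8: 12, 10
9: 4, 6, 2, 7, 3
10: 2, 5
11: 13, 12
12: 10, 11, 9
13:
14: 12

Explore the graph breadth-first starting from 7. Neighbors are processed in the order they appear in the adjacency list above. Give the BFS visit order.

7 → 1 → 3 → 11 → 8 → 6 → 14 → 13 → 12 → 10 → 9 → 2 → 5 → 4

Visit 7; enqueue 1, 3, 11, 8, 6 → queue [1, 3, 11, 8, 6]
Visit 1; enqueue 14 → queue [3, 11, 8, 6, 14]
Visit 3 → queue [11, 8, 6, 14]
Visit 11; enqueue 13, 12 → queue [8, 6, 14, 13, 12]
Visit 8; enqueue 10 → queue [6, 14, 13, 12, 10]
Visit 6 → queue [14, 13, 12, 10]
Visit 14 → queue [13, 12, 10]
Visit 13 → queue [12, 10]
Visit 12; enqueue 9 → queue [10, 9]
Visit 10; enqueue 2, 5 → queue [9, 2, 5]
Visit 9; enqueue 4 → queue [2, 5, 4]
Visit 2 → queue [5, 4]
Visit 5 → queue [4]
Visit 4 → queue []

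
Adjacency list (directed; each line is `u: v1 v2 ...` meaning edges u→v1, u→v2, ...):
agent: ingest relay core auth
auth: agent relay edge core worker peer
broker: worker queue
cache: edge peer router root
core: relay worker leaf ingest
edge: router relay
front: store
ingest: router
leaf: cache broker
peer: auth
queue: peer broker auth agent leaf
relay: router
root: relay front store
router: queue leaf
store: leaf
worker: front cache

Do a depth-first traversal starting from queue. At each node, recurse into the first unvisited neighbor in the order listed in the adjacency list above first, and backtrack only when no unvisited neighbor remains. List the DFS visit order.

Visit queue
queue → peer
peer → auth
auth → agent
agent → ingest
ingest → router
router → leaf
leaf → cache
cache → edge
edge → relay
cache → root
root → front
front → store
leaf → broker
broker → worker
agent → core

queue peer auth agent ingest router leaf cache edge relay root front store broker worker core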